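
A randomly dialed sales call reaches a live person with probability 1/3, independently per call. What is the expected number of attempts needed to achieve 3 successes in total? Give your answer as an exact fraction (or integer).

9

By linearity (sum of 3 independent geometric waits), E[trials] = 3/p = 3/(1/3) = 9.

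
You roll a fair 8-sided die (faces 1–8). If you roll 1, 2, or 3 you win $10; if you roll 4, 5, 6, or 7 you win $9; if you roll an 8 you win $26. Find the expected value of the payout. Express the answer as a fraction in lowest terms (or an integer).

23/2 dollars

E[payout] = (1/2)·9 + (3/8)·10 + (1/8)·26 = 23/2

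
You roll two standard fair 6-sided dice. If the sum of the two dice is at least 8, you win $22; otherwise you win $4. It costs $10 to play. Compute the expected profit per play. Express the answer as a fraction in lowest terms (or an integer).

3/2 dollars

E[payout] = (7/12)·4 + (5/12)·22 = 23/2
Expected profit = 23/2 − 10 = 3/2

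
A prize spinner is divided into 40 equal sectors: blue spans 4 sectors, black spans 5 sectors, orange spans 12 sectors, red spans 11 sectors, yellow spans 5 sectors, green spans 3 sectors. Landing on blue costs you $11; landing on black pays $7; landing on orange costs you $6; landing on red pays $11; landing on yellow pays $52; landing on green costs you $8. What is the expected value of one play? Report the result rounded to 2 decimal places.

$6.90

E[payout] = (4/40)·(-11) + (5/40)·7 + (12/40)·(-6) + (11/40)·11 + (5/40)·52 + (3/40)·(-8) = 69/10
≈ $6.90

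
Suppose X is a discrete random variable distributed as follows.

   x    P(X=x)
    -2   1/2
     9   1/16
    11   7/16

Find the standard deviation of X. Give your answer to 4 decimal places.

6.3921

E[X] = 35/8, E[X²] = 60
Var(X) = E[X²] − (E[X])² = 60 − 1225/64 = 2615/64
SD(X) = √(2615/64) ≈ 6.3921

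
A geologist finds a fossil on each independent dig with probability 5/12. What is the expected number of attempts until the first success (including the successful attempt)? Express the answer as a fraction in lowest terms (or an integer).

12/5

For a geometric distribution, E[trials] = 1/p = 1/(5/12) = 12/5.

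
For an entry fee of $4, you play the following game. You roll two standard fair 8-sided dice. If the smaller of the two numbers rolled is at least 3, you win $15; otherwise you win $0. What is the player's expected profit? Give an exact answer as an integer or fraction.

E[payout] = (7/16)·0 + (9/16)·15 = 135/16
Expected profit = 135/16 − 4 = 71/16

71/16 dollars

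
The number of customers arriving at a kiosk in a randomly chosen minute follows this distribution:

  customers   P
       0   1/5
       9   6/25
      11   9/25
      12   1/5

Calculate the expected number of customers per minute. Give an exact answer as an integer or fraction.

E[X] = (1/5)·0 + (6/25)·9 + (9/25)·11 + (1/5)·12
     = 213/25

213/25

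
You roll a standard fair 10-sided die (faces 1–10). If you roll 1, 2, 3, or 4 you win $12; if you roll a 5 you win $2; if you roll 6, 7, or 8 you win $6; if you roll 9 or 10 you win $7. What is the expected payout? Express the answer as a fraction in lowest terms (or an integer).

E[payout] = (1/10)·2 + (3/10)·6 + (1/5)·7 + (2/5)·12 = 41/5

41/5 dollars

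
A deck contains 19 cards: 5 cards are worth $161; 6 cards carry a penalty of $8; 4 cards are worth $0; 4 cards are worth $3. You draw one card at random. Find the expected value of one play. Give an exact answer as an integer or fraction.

769/19 dollars

E[payout] = (5/19)·161 + (6/19)·(-8) + (4/19)·0 + (4/19)·3 = 769/19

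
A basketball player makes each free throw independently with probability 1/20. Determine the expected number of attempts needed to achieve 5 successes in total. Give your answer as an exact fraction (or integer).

By linearity (sum of 5 independent geometric waits), E[trials] = 5/p = 5/(1/20) = 100.

100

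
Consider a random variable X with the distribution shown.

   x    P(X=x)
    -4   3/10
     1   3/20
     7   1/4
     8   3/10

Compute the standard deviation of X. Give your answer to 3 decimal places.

E[X] = 31/10, E[X²] = 182/5
Var(X) = E[X²] − (E[X])² = 182/5 − 961/100 = 2679/100
SD(X) = √(2679/100) ≈ 5.176

5.176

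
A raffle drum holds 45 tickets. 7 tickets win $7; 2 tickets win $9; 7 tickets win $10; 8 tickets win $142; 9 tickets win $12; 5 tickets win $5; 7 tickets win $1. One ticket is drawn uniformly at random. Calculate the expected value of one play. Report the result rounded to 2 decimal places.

$31.40

E[payout] = (7/45)·7 + (2/45)·9 + (7/45)·10 + (8/45)·142 + (9/45)·12 + (5/45)·5 + (7/45)·1 = 157/5
≈ $31.40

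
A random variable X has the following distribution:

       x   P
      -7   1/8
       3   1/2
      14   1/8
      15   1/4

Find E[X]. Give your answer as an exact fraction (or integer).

49/8

E[X] = (1/8)·(-7) + (1/2)·3 + (1/8)·14 + (1/4)·15
     = 49/8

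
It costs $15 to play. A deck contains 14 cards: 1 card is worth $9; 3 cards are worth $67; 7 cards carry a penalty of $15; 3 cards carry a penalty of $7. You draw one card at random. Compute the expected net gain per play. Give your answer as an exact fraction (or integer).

E[payout] = (1/14)·9 + (3/14)·67 + (7/14)·(-15) + (3/14)·(-7) = 6
Expected profit = 6 − 15 = -9

-$9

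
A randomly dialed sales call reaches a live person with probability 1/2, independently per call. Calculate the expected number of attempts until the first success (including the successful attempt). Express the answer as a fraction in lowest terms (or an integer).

For a geometric distribution, E[trials] = 1/p = 1/(1/2) = 2.

2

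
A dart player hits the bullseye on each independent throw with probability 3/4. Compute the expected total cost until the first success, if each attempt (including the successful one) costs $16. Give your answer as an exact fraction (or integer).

64/3 dollars

E[#attempts] = 1/p = 4/3; E[cost] = 16·4/3 = 64/3.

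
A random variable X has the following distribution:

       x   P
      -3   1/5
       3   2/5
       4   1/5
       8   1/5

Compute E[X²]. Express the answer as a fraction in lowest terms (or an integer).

E[X²] = (1/5)·9 + (2/5)·9 + (1/5)·16 + (1/5)·64
     = 107/5

107/5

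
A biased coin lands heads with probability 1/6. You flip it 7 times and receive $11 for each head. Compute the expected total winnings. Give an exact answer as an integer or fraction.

E[#heads] = 7·1/6 = 7/6 (linearity over flips).
E[winnings] = 11·7/6 = 77/6.

77/6 dollars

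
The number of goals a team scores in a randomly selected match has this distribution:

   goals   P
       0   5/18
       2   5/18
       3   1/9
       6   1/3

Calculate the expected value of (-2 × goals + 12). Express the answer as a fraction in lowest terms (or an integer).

E[-2x+12] = (5/18)·12 + (5/18)·8 + (1/9)·6 + (1/3)·0
     = 56/9

56/9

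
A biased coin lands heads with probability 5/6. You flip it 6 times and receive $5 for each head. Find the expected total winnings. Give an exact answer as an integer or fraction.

E[#heads] = 6·5/6 = 5 (linearity over flips).
E[winnings] = 5·5 = 25.

$25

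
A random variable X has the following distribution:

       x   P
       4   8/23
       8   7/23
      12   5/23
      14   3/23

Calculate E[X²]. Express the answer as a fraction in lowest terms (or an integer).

E[X²] = (8/23)·16 + (7/23)·64 + (5/23)·144 + (3/23)·196
     = 1884/23

1884/23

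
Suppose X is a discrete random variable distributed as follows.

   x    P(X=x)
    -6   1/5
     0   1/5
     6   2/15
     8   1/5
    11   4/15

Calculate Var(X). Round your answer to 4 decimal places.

39.9822

E[X] = (1/5)·(-6) + (1/5)·0 + (2/15)·6 + (1/5)·8 + (4/15)·11 = 62/15
E[X²] = (1/5)·36 + (1/5)·0 + (2/15)·36 + (1/5)·64 + (4/15)·121 = 856/15
Var(X) = 856/15 − (62/15)² = 8996/225 ≈ 39.9822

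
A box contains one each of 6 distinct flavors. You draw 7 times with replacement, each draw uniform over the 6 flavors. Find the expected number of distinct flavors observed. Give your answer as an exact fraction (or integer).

Let Xⱼ=1 if type j appears at least once. P(Xⱼ=1) = 1 − ((6−1)/6)^7 = 201811/279936.
E[#distinct] = 6·201811/279936 = 201811/46656.

201811/46656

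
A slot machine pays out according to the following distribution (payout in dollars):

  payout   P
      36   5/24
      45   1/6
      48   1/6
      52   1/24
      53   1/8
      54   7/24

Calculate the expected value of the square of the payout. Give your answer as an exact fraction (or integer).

55339/24

E[X²] = (5/24)·1296 + (1/6)·2025 + (1/6)·2304 + (1/24)·2704 + (1/8)·2809 + (7/24)·2916
     = 55339/24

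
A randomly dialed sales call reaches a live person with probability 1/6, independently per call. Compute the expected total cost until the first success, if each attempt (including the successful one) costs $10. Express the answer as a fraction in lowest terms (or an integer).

$60

E[#attempts] = 1/p = 6; E[cost] = 10·6 = 60.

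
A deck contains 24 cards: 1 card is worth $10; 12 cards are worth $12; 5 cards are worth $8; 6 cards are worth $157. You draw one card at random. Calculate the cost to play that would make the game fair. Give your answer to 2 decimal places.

E[payout] = (1/24)·10 + (12/24)·12 + (5/24)·8 + (6/24)·157 = 142/3
Fair fee = E[payout] = 142/3 ≈ $47.33

$47.33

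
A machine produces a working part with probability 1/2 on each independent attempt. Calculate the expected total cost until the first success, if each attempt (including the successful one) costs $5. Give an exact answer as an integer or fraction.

$10

E[#attempts] = 1/p = 2; E[cost] = 5·2 = 10.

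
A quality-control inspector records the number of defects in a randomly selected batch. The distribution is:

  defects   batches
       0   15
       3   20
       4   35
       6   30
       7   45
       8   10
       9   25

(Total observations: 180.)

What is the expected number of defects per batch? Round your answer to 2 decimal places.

5.56

Total = 180, so P(defects=0) = 15/180, etc.
E[X] = (1/12)·0 + (1/9)·3 + (7/36)·4 + (1/6)·6 + (1/4)·7 + (1/18)·8 + (5/36)·9
     = 50/9 ≈ 5.56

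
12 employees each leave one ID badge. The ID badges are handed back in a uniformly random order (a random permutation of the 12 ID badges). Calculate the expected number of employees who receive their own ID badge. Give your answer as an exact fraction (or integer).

Let Xᵢ = 1 if person i gets their own ID badge. For each i, P(Xᵢ=1) = 1/12.
By linearity of expectation, E[X₁+…+X_12] = 12·(1/12) = 1.

1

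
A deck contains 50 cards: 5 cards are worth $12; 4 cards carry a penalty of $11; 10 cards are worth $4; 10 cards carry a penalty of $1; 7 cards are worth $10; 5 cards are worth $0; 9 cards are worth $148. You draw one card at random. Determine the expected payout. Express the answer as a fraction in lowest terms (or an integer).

724/25 dollars

E[payout] = (5/50)·12 + (4/50)·(-11) + (10/50)·4 + (10/50)·(-1) + (7/50)·10 + (5/50)·0 + (9/50)·148 = 724/25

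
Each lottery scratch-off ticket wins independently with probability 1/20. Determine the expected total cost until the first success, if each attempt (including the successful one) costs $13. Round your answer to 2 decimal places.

$260.00

E[#attempts] = 1/p = 20; E[cost] = 13·20 = 260.
≈ 260.00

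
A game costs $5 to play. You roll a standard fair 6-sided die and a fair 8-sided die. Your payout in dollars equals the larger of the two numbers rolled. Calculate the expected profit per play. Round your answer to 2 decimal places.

$0.23

Distribution of the larger of the two numbers rolled: 1 w.p. 1/48, 2 w.p. 1/16, 3 w.p. 5/48, 4 w.p. 7/48, 5 w.p. 3/16, 6 w.p. 11/48, …
E[payout] = (1/48)·1 + (1/16)·2 + (5/48)·3 + (7/48)·4 + (3/16)·5 + (11/48)·6 + (1/8)·7 + (1/8)·8 = 251/48
Expected profit = 251/48 − 5 = 11/48 ≈ $0.23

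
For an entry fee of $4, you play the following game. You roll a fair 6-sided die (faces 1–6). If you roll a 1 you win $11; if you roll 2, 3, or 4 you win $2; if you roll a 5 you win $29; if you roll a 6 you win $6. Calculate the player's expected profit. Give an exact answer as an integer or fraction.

14/3 dollars

E[payout] = (1/2)·2 + (1/6)·6 + (1/6)·11 + (1/6)·29 = 26/3
Expected profit = 26/3 − 4 = 14/3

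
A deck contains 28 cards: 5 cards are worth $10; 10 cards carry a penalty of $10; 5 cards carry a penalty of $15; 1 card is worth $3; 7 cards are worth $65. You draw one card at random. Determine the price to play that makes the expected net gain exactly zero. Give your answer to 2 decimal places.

$11.89

E[payout] = (5/28)·10 + (10/28)·(-10) + (5/28)·(-15) + (1/28)·3 + (7/28)·65 = 333/28
Fair fee = E[payout] = 333/28 ≈ $11.89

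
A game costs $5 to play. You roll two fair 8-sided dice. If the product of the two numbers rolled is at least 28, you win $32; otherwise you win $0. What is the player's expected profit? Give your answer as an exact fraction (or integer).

9/2 dollars

E[payout] = (45/64)·0 + (19/64)·32 = 19/2
Expected profit = 19/2 − 5 = 9/2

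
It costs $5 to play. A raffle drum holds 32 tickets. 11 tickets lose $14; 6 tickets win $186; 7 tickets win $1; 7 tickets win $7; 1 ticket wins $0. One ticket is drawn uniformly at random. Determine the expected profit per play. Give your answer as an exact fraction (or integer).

429/16 dollars

E[payout] = (11/32)·(-14) + (6/32)·186 + (7/32)·1 + (7/32)·7 + (1/32)·0 = 509/16
Expected profit = 509/16 − 5 = 429/16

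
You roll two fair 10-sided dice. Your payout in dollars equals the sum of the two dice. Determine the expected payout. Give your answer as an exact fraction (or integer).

Distribution of the sum of the two dice: 2 w.p. 1/100, 3 w.p. 1/50, 4 w.p. 3/100, 5 w.p. 1/25, 6 w.p. 1/20, 7 w.p. 3/50, …
E[payout] = (1/100)·2 + (1/50)·3 + (3/100)·4 + (1/25)·5 + (1/20)·6 + (3/50)·7 + (7/100)·8 + (2/25)·9 + (9/100)·10 + (1/10)·11 + (9/100)·12 + (2/25)·13 + (7/100)·14 + (3/50)·15 + (1/20)·16 + (1/25)·17 + (3/100)·18 + (1/50)·19 + (1/100)·20 = 11

$11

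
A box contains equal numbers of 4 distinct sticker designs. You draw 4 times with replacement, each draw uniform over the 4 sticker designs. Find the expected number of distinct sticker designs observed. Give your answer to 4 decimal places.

Let Xⱼ=1 if type j appears at least once. P(Xⱼ=1) = 1 − ((4−1)/4)^4 = 175/256.
E[#distinct] = 4·175/256 = 175/64.
≈ 2.7344

2.7344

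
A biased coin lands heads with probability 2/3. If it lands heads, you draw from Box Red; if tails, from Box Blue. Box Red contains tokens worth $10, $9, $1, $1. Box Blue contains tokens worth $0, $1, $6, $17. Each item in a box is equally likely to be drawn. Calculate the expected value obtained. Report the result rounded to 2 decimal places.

$5.50

E[X | Box Red] = (10 + 9 + 1 + 1)/4 = 21/4
E[X | Box Blue] = (0 + 1 + 6 + 17)/4 = 6
E[X] = (2/3)·21/4 + (1/3)·6 = 11/2 ≈ 5.50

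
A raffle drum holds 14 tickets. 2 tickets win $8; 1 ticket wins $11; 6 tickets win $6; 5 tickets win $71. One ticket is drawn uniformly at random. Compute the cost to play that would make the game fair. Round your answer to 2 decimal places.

E[payout] = (2/14)·8 + (1/14)·11 + (6/14)·6 + (5/14)·71 = 209/7
Fair fee = E[payout] = 209/7 ≈ $29.86

$29.86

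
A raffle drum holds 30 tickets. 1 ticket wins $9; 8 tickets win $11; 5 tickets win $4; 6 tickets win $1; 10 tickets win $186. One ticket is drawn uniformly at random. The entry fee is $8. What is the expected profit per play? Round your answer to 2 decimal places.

$58.10

E[payout] = (1/30)·9 + (8/30)·11 + (5/30)·4 + (6/30)·1 + (10/30)·186 = 661/10
Expected profit = 661/10 − 8 = 581/10 ≈ $58.10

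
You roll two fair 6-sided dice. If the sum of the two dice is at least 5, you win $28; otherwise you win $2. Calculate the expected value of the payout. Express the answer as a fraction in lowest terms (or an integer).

71/3 dollars

E[payout] = (1/6)·2 + (5/6)·28 = 71/3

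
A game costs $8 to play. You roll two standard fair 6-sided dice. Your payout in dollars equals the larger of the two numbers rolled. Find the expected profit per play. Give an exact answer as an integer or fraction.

-127/36 dollars

Distribution of the larger of the two numbers rolled: 1 w.p. 1/36, 2 w.p. 1/12, 3 w.p. 5/36, 4 w.p. 7/36, 5 w.p. 1/4, 6 w.p. 11/36
E[payout] = (1/36)·1 + (1/12)·2 + (5/36)·3 + (7/36)·4 + (1/4)·5 + (11/36)·6 = 161/36
Expected profit = 161/36 − 8 = -127/36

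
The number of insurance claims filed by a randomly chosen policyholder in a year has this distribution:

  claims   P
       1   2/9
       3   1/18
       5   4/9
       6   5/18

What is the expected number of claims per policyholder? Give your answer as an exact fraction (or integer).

E[X] = (2/9)·1 + (1/18)·3 + (4/9)·5 + (5/18)·6
     = 77/18

77/18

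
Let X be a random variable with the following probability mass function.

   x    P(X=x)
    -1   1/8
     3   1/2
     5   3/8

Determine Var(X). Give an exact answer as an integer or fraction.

E[X] = (1/8)·(-1) + (1/2)·3 + (3/8)·5 = 13/4
E[X²] = (1/8)·1 + (1/2)·9 + (3/8)·25 = 14
Var(X) = 14 − (13/4)² = 55/16

55/16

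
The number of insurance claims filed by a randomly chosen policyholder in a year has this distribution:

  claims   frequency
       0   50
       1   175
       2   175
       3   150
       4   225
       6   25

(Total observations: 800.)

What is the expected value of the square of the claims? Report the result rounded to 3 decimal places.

Total = 800, so P(claims=0) = 50/800, etc.
E[X²] = (1/16)·0 + (7/32)·1 + (7/32)·4 + (3/16)·9 + (9/32)·16 + (1/32)·36
     = 269/32 ≈ 8.406

8.406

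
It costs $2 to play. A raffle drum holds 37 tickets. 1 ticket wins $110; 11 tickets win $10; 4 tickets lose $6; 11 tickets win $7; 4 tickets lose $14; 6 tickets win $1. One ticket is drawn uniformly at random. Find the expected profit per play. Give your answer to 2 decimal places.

$4.03

E[payout] = (1/37)·110 + (11/37)·10 + (4/37)·(-6) + (11/37)·7 + (4/37)·(-14) + (6/37)·1 = 223/37
Expected profit = 223/37 − 2 = 149/37 ≈ $4.03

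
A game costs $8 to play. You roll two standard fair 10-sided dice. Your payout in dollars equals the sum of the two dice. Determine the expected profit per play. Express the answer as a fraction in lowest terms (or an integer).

$3

Distribution of the sum of the two dice: 2 w.p. 1/100, 3 w.p. 1/50, 4 w.p. 3/100, 5 w.p. 1/25, 6 w.p. 1/20, 7 w.p. 3/50, …
E[payout] = (1/100)·2 + (1/50)·3 + (3/100)·4 + (1/25)·5 + (1/20)·6 + (3/50)·7 + (7/100)·8 + (2/25)·9 + (9/100)·10 + (1/10)·11 + (9/100)·12 + (2/25)·13 + (7/100)·14 + (3/50)·15 + (1/20)·16 + (1/25)·17 + (3/100)·18 + (1/50)·19 + (1/100)·20 = 11
Expected profit = 11 − 8 = 3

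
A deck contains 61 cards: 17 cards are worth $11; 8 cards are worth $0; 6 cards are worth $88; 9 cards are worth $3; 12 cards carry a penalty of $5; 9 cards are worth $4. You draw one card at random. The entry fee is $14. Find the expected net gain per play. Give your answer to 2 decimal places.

-$2.23

E[payout] = (17/61)·11 + (8/61)·0 + (6/61)·88 + (9/61)·3 + (12/61)·(-5) + (9/61)·4 = 718/61
Expected profit = 718/61 − 14 = -136/61 ≈ -$2.23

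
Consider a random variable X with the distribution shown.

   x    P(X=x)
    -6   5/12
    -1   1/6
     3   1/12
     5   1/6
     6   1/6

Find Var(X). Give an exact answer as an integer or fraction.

3707/144

E[X] = (5/12)·(-6) + (1/6)·(-1) + (1/12)·3 + (1/6)·5 + (1/6)·6 = -7/12
E[X²] = (5/12)·36 + (1/6)·1 + (1/12)·9 + (1/6)·25 + (1/6)·36 = 313/12
Var(X) = 313/12 − (-7/12)² = 3707/144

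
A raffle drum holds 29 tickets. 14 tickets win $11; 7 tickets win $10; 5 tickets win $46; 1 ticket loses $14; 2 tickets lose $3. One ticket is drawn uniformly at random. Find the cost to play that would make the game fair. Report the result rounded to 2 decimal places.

E[payout] = (14/29)·11 + (7/29)·10 + (5/29)·46 + (1/29)·(-14) + (2/29)·(-3) = 434/29
Fair fee = E[payout] = 434/29 ≈ $14.97

$14.97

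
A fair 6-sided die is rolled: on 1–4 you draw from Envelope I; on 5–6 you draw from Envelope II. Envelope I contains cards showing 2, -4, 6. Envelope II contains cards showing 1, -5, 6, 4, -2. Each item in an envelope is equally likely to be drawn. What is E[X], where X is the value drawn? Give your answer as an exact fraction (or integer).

E[X | Envelope I] = (2 − 4 + 6)/3 = 4/3
E[X | Envelope II] = (1 − 5 + 6 + 4 − 2)/5 = 4/5
E[X] = (2/3)·4/3 + (1/3)·4/5 = 52/45

52/45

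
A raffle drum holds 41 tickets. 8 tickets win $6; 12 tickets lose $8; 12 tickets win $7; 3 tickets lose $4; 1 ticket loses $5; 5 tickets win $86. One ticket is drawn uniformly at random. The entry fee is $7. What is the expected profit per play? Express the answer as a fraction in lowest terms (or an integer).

E[payout] = (8/41)·6 + (12/41)·(-8) + (12/41)·7 + (3/41)·(-4) + (1/41)·(-5) + (5/41)·86 = 449/41
Expected profit = 449/41 − 7 = 162/41

162/41 dollars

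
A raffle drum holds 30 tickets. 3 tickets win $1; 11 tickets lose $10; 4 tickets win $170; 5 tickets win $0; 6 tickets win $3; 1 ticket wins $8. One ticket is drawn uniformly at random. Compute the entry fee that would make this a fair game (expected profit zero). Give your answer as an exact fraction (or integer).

E[payout] = (3/30)·1 + (11/30)·(-10) + (4/30)·170 + (5/30)·0 + (6/30)·3 + (1/30)·8 = 599/30
Fair fee = E[payout] = 599/30

599/30 dollars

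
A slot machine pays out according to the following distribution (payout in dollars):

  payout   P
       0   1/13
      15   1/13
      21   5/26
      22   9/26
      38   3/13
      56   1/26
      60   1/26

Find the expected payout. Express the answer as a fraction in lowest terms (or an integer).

E[X] = (1/13)·0 + (1/13)·15 + (5/26)·21 + (9/26)·22 + (3/13)·38 + (1/26)·56 + (1/26)·60
     = 677/26

677/26 dollars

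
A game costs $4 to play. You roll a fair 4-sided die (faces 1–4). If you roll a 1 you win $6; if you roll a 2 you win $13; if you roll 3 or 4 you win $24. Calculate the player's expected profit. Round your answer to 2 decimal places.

$12.75

E[payout] = (1/4)·6 + (1/4)·13 + (1/2)·24 = 67/4
Expected profit = 67/4 − 4 = 51/4 ≈ $12.75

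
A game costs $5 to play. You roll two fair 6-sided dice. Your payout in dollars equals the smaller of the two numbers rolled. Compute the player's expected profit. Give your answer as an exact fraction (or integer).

-89/36 dollars

Distribution of the smaller of the two numbers rolled: 1 w.p. 11/36, 2 w.p. 1/4, 3 w.p. 7/36, 4 w.p. 5/36, 5 w.p. 1/12, 6 w.p. 1/36
E[payout] = (11/36)·1 + (1/4)·2 + (7/36)·3 + (5/36)·4 + (1/12)·5 + (1/36)·6 = 91/36
Expected profit = 91/36 − 5 = -89/36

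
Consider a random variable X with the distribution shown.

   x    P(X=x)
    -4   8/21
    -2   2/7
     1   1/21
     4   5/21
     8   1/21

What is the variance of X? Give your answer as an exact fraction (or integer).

E[X] = (8/21)·(-4) + (2/7)·(-2) + (1/21)·1 + (5/21)·4 + (1/21)·8 = -5/7
E[X²] = (8/21)·16 + (2/7)·4 + (1/21)·1 + (5/21)·16 + (1/21)·64 = 99/7
Var(X) = 99/7 − (-5/7)² = 668/49

668/49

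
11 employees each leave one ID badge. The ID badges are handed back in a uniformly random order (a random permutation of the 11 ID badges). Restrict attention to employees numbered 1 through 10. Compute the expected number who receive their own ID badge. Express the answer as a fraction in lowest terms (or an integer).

Let Xᵢ = 1 if person i gets their own ID badge. For each i, P(Xᵢ=1) = 1/11.
By linearity of expectation, E[X₁+…+X_10] = 10·(1/11) = 10/11.

10/11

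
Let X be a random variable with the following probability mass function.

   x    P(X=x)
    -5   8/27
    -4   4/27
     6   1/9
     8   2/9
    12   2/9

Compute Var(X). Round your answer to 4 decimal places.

50.7764

E[X] = (8/27)·(-5) + (4/27)·(-4) + (1/9)·6 + (2/9)·8 + (2/9)·12 = 82/27
E[X²] = (8/27)·25 + (4/27)·16 + (1/9)·36 + (2/9)·64 + (2/9)·144 = 60
Var(X) = 60 − (82/27)² = 37016/729 ≈ 50.7764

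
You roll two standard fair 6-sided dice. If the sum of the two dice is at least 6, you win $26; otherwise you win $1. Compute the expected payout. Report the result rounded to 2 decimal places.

$19.06

E[payout] = (5/18)·1 + (13/18)·26 = 343/18
≈ $19.06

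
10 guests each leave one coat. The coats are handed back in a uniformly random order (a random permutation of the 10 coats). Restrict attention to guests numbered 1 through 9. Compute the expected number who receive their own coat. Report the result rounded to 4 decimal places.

0.9000

Let Xᵢ = 1 if person i gets their own coat. For each i, P(Xᵢ=1) = 1/10.
By linearity of expectation, E[X₁+…+X_9] = 9·(1/10) = 9/10.
≈ 0.9000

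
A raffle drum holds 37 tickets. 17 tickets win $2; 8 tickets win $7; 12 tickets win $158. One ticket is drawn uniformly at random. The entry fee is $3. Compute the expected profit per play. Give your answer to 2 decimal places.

E[payout] = (17/37)·2 + (8/37)·7 + (12/37)·158 = 1986/37
Expected profit = 1986/37 − 3 = 1875/37 ≈ $50.68

$50.68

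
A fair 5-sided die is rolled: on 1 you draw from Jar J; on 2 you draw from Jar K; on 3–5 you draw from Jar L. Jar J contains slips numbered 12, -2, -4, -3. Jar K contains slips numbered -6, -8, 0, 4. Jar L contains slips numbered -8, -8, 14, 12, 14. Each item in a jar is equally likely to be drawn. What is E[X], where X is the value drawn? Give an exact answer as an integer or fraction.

253/100

E[X | Jar J] = (12 − 2 − 4 − 3)/4 = 3/4
E[X | Jar K] = (-6 − 8 + 0 + 4)/4 = -5/2
E[X | Jar L] = (-8 − 8 + 14 + 12 + 14)/5 = 24/5
E[X] = (1/5)·3/4 + (1/5)·(-5/2) + (3/5)·24/5 = 253/100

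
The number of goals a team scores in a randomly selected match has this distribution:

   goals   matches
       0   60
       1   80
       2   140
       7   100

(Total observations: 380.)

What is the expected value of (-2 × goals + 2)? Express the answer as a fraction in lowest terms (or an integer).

-68/19

Total = 380, so P(goals=0) = 60/380, etc.
E[-2x+2] = (3/19)·2 + (4/19)·0 + (7/19)·(-2) + (5/19)·(-12)
     = -68/19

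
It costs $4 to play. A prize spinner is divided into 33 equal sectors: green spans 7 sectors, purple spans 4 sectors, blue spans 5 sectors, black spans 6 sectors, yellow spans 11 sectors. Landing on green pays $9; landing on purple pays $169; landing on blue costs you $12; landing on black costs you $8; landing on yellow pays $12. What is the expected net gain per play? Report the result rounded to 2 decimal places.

E[payout] = (7/33)·9 + (4/33)·169 + (5/33)·(-12) + (6/33)·(-8) + (11/33)·12 = 763/33
Expected profit = 763/33 − 4 = 631/33 ≈ $19.12

$19.12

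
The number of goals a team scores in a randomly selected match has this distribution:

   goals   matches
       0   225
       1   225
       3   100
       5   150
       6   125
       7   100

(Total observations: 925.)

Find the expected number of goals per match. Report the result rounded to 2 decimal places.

Total = 925, so P(goals=0) = 225/925, etc.
E[X] = (9/37)·0 + (9/37)·1 + (4/37)·3 + (6/37)·5 + (5/37)·6 + (4/37)·7
     = 109/37 ≈ 2.95

2.95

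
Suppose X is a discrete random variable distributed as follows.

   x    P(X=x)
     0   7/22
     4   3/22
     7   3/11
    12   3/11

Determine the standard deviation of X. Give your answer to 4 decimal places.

4.6922

E[X] = 63/11, E[X²] = 603/11
Var(X) = E[X²] − (E[X])² = 603/11 − 3969/121 = 2664/121
SD(X) = √(2664/121) ≈ 4.6922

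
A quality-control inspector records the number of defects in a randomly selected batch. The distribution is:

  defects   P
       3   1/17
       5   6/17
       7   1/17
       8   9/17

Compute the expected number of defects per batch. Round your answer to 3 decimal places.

6.588

E[X] = (1/17)·3 + (6/17)·5 + (1/17)·7 + (9/17)·8
     = 112/17 ≈ 6.588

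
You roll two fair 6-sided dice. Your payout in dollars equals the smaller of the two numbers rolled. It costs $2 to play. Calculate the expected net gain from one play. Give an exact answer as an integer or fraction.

19/36 dollars

Distribution of the smaller of the two numbers rolled: 1 w.p. 11/36, 2 w.p. 1/4, 3 w.p. 7/36, 4 w.p. 5/36, 5 w.p. 1/12, 6 w.p. 1/36
E[payout] = (11/36)·1 + (1/4)·2 + (7/36)·3 + (5/36)·4 + (1/12)·5 + (1/36)·6 = 91/36
Expected profit = 91/36 − 2 = 19/36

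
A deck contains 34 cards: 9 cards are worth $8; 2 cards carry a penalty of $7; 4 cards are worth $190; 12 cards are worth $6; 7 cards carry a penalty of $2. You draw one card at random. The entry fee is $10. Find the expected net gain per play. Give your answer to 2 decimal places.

$15.76

E[payout] = (9/34)·8 + (2/34)·(-7) + (4/34)·190 + (12/34)·6 + (7/34)·(-2) = 438/17
Expected profit = 438/17 − 10 = 268/17 ≈ $15.76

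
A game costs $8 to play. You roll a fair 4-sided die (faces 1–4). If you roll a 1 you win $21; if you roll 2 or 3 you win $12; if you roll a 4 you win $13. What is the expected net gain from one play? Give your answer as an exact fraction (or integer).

13/2 dollars

E[payout] = (1/2)·12 + (1/4)·13 + (1/4)·21 = 29/2
Expected profit = 29/2 − 8 = 13/2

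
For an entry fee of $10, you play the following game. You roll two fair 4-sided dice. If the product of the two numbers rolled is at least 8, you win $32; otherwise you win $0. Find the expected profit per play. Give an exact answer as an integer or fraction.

$2

E[payout] = (5/8)·0 + (3/8)·32 = 12
Expected profit = 12 − 10 = 2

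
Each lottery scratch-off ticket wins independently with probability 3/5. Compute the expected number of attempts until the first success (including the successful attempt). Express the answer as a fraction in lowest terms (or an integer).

5/3

For a geometric distribution, E[trials] = 1/p = 1/(3/5) = 5/3.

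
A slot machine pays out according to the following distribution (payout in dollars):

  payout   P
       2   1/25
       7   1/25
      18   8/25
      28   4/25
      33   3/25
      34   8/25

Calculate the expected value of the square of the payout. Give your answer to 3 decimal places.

731.840

E[X²] = (1/25)·4 + (1/25)·49 + (8/25)·324 + (4/25)·784 + (3/25)·1089 + (8/25)·1156
     = 18296/25 ≈ 731.840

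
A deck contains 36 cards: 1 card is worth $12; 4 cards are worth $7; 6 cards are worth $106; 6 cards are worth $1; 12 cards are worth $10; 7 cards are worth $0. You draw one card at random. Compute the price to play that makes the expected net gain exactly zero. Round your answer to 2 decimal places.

E[payout] = (1/36)·12 + (4/36)·7 + (6/36)·106 + (6/36)·1 + (12/36)·10 + (7/36)·0 = 401/18
Fair fee = E[payout] = 401/18 ≈ $22.28

$22.28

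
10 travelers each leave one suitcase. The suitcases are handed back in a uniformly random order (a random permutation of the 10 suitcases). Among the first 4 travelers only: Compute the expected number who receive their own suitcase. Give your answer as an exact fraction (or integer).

Let Xᵢ = 1 if person i gets their own suitcase. For each i, P(Xᵢ=1) = 1/10.
By linearity of expectation, E[X₁+…+X_4] = 4·(1/10) = 2/5.

2/5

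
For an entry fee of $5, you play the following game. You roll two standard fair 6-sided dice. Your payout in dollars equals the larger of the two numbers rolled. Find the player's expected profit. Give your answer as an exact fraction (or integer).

Distribution of the larger of the two numbers rolled: 1 w.p. 1/36, 2 w.p. 1/12, 3 w.p. 5/36, 4 w.p. 7/36, 5 w.p. 1/4, 6 w.p. 11/36
E[payout] = (1/36)·1 + (1/12)·2 + (5/36)·3 + (7/36)·4 + (1/4)·5 + (11/36)·6 = 161/36
Expected profit = 161/36 − 5 = -19/36

-19/36 dollars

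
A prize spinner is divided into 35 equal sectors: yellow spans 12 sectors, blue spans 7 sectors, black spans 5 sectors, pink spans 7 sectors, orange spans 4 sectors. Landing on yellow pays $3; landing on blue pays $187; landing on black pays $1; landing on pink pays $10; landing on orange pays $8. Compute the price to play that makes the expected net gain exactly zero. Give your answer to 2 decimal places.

E[payout] = (12/35)·3 + (7/35)·187 + (5/35)·1 + (7/35)·10 + (4/35)·8 = 1452/35
Fair fee = E[payout] = 1452/35 ≈ $41.49

$41.49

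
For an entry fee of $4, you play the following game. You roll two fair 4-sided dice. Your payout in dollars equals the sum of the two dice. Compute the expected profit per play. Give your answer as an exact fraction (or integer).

$1

Distribution of the sum of the two dice: 2 w.p. 1/16, 3 w.p. 1/8, 4 w.p. 3/16, 5 w.p. 1/4, 6 w.p. 3/16, 7 w.p. 1/8, …
E[payout] = (1/16)·2 + (1/8)·3 + (3/16)·4 + (1/4)·5 + (3/16)·6 + (1/8)·7 + (1/16)·8 = 5
Expected profit = 5 − 4 = 1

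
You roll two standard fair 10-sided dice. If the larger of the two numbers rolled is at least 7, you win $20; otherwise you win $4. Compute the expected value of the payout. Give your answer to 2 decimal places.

$14.24

E[payout] = (9/25)·4 + (16/25)·20 = 356/25
≈ $14.24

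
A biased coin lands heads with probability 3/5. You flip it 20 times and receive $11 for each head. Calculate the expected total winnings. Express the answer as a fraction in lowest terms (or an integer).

E[#heads] = 20·3/5 = 12 (linearity over flips).
E[winnings] = 11·12 = 132.

$132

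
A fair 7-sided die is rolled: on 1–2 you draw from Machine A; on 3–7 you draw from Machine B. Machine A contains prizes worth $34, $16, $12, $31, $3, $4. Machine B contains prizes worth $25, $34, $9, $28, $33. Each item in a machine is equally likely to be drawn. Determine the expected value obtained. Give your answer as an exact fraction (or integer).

487/21 dollars

E[X | Machine A] = (34 + 16 + 12 + 31 + 3 + 4)/6 = 50/3
E[X | Machine B] = (25 + 34 + 9 + 28 + 33)/5 = 129/5
E[X] = (2/7)·50/3 + (5/7)·129/5 = 487/21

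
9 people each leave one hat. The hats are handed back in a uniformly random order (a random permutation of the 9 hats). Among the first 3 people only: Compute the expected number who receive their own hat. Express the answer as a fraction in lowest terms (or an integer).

Let Xᵢ = 1 if person i gets their own hat. For each i, P(Xᵢ=1) = 1/9.
By linearity of expectation, E[X₁+…+X_3] = 3·(1/9) = 1/3.

1/3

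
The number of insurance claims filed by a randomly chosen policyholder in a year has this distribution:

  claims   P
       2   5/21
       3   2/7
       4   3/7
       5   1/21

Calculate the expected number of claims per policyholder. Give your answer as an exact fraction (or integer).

23/7

E[X] = (5/21)·2 + (2/7)·3 + (3/7)·4 + (1/21)·5
     = 23/7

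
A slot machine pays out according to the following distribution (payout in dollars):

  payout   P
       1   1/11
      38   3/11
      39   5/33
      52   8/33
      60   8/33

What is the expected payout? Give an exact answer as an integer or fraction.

E[X] = (1/11)·1 + (3/11)·38 + (5/33)·39 + (8/33)·52 + (8/33)·60
     = 1436/33

1436/33 dollars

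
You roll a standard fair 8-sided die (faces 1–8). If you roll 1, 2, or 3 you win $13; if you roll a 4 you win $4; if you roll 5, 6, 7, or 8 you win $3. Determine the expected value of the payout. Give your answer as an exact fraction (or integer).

E[payout] = (1/2)·3 + (1/8)·4 + (3/8)·13 = 55/8

55/8 dollars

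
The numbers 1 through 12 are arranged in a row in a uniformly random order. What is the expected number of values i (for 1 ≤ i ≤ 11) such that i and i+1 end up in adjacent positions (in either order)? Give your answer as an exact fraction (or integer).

For each i ∈ {1,…,11}, let Xᵢ = 1 if i and i+1 are adjacent. P(Xᵢ=1) = 2·(12−1)!/12! = 2/12.
By linearity, E[ΣXᵢ] = (11)·(2/12) = 11/6.

11/6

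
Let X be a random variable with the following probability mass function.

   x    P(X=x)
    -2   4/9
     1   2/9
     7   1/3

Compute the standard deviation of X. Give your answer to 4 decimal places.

3.9441

E[X] = 5/3, E[X²] = 55/3
Var(X) = E[X²] − (E[X])² = 55/3 − 25/9 = 140/9
SD(X) = √(140/9) ≈ 3.9441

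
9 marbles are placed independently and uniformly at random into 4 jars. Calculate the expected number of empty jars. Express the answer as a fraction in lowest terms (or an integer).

19683/65536

Let Xⱼ=1 if jar j is empty. P(Xⱼ=1) = ((4-1)/4)^9 = 19683/262144.
By linearity, E[#empty] = 4·19683/262144 = 19683/65536.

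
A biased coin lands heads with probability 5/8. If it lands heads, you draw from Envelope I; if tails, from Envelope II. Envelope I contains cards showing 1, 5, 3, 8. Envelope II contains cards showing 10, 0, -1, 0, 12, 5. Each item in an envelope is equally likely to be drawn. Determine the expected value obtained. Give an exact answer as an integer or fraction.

E[X | Envelope I] = (1 + 5 + 3 + 8)/4 = 17/4
E[X | Envelope II] = (10 + 0 − 1 + 0 + 12 + 5)/6 = 13/3
E[X] = (5/8)·17/4 + (3/8)·13/3 = 137/32

137/32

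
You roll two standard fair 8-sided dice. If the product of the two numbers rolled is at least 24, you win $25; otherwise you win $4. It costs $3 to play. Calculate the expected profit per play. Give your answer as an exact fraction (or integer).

71/8 dollars

E[payout] = (5/8)·4 + (3/8)·25 = 95/8
Expected profit = 95/8 − 3 = 71/8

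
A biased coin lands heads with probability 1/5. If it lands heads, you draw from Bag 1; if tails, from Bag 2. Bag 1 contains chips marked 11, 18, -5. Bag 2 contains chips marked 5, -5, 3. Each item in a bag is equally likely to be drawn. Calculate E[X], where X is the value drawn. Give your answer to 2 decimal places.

E[X | Bag 1] = (11 + 18 − 5)/3 = 8
E[X | Bag 2] = (5 − 5 + 3)/3 = 1
E[X] = (1/5)·8 + (4/5)·1 = 12/5 ≈ 2.40

2.40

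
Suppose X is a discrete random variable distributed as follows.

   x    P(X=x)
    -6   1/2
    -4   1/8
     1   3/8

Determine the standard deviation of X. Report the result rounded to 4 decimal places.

E[X] = -25/8, E[X²] = 163/8
Var(X) = E[X²] − (E[X])² = 163/8 − 625/64 = 679/64
SD(X) = √(679/64) ≈ 3.2572

3.2572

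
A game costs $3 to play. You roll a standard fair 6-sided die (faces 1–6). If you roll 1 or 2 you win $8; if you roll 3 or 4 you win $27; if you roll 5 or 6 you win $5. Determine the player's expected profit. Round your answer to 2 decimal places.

E[payout] = (1/3)·5 + (1/3)·8 + (1/3)·27 = 40/3
Expected profit = 40/3 − 3 = 31/3 ≈ $10.33

$10.33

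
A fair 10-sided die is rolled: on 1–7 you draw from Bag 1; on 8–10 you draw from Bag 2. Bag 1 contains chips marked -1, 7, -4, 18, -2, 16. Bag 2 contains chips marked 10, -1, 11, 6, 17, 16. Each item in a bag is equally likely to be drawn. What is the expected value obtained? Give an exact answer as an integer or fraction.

E[X | Bag 1] = (-1 + 7 − 4 + 18 − 2 + 16)/6 = 17/3
E[X | Bag 2] = (10 − 1 + 11 + 6 + 17 + 16)/6 = 59/6
E[X] = (7/10)·17/3 + (3/10)·59/6 = 83/12

83/12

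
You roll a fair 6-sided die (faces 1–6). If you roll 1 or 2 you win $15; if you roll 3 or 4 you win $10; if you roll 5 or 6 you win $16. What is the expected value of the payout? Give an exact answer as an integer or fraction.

41/3 dollars

E[payout] = (1/3)·10 + (1/3)·15 + (1/3)·16 = 41/3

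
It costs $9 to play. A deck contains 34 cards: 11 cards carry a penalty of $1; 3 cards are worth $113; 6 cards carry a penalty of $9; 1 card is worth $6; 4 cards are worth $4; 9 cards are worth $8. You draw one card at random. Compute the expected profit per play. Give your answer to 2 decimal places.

E[payout] = (11/34)·(-1) + (3/34)·113 + (6/34)·(-9) + (1/34)·6 + (4/34)·4 + (9/34)·8 = 184/17
Expected profit = 184/17 − 9 = 31/17 ≈ $1.82

$1.82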